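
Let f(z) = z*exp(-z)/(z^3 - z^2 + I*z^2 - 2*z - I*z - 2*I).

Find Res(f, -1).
exp(1)*(-1/6 - I/6)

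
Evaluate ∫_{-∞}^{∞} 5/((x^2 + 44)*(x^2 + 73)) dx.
Let f(z) = 5/((z^2 + 44)*(z^2 + 73)). The denominator has no real zeros and deg Q - deg P = 4 ≥ 2, so the integral of f over the upper semicircle |z| = R tends to 0 as R → ∞. Closing the contour in the upper half-plane,
  ∫_{-∞}^{∞} f(x) dx = 2πi · Σ Res(f, z_k)  over the poles with Im z_k > 0.

Zeros of the denominator: z^2 + 44 = 0 gives z = ±2*sqrt(11)*I; z^2 + 73 = 0 gives z = ±sqrt(73)*I.
Upper half-plane: z = 2*sqrt(11)*I, z = sqrt(73)*I (simple).

Each pole is a simple zero of Q(z) = z^4 + 117*z^2 + 3212, so Res(f, z₀) = P(z₀)/Q'(z₀) with P(z) = 5, Q'(z) = 4*z^3 + 234*z:
  Res(f, 2*sqrt(11)*I) = (5)/(116*sqrt(11)*I) = -5*sqrt(11)*I/1276
  Res(f, sqrt(73)*I) = (5)/(-58*sqrt(73)*I) = 5*sqrt(73)*I/4234

Sum of residues: 5*I*(-73*sqrt(11) + 22*sqrt(73))/93148
∫_{-∞}^{∞} f(x) dx = 2πi · (5*I*(-73*sqrt(11) + 22*sqrt(73))/93148) = 5*pi*(-22*sqrt(73) + 73*sqrt(11))/46574

Final answer: 5*pi*(-22*sqrt(73) + 73*sqrt(11))/46574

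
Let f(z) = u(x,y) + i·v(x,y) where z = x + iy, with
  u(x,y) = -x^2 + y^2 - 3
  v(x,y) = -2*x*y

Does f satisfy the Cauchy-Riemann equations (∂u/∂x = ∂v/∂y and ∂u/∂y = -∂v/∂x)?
∂u/∂x = -2*x
∂v/∂y = -2*x
∂u/∂y = 2*y
∂v/∂x = -2*y
∂u/∂x = ∂v/∂y and ∂u/∂y = -∂v/∂x hold identically; f is analytic.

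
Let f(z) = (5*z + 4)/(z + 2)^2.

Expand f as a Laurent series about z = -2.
Put w = z - (-2), i.e. z = w - 2. The denominator is w^2, so it suffices to rewrite the numerator in powers of w.

P(z) = 5*z + 4
P(w - 2) = -6 + 5*w

Dividing each term by w^2:
  f = -6/w^2 + 5/w

Substituting back w = z + 2:
  f(z) = -6/(z + 2)^2 + 5/(z + 2)

The series is finite because the numerator is a polynomial; the negative powers form the principal part, and the coefficient of 1/(z + 2) gives Res(f, -2) = 5.

Final answer: -6/(z + 2)^2 + 5/(z + 2)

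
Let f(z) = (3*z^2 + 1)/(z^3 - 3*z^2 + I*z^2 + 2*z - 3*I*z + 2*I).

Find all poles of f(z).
The singularities of f are the zeros of the denominator. Factoring,
  z^3 - 3*z^2 + I*z^2 + 2*z - 3*I*z + 2*I = (z - 1)*(z + I)*(z - 2)
so the candidates are z = 1, z = -I, z = 2.

Check the numerator P(z) = 3*z^2 + 1 at each one:
  P(1) = 4 ≠ 0, so z = 1 is a (simple) pole.
  P(-I) = -2 ≠ 0, so z = -I is a (simple) pole.
  P(2) = 13 ≠ 0, so z = 2 is a (simple) pole.

Poles of f: {-I, 1, 2}

Final answer: {-I, 1, 2}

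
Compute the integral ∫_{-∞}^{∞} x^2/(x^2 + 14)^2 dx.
Let f(z) = z^2/(z^2 + 14)^2. The denominator has no real zeros and deg Q - deg P = 2 ≥ 2, so the integral of f over the upper semicircle |z| = R tends to 0 as R → ∞. Closing the contour in the upper half-plane,
  ∫_{-∞}^{∞} f(x) dx = 2πi · Σ Res(f, z_k)  over the poles with Im z_k > 0.

Zeros of the denominator: z^2 + 14 = 0 gives z = ±sqrt(14)*I.
Upper half-plane: z = sqrt(14)*I (a pole of order 2).

Write f(z) = g(z)/(z - sqrt(14)*I)^2 with g(z) = z^2/(z + sqrt(14)*I)^2. For a double pole, Res(f, z₀) = g'(z₀):
  g'(z) = 2*sqrt(14)*I*z/(z + sqrt(14)*I)^3
  Res(f, sqrt(14)*I) = g'(sqrt(14)*I) = -sqrt(14)*I/56

∫_{-∞}^{∞} f(x) dx = 2πi · (-sqrt(14)*I/56) = sqrt(14)*pi/28

Final answer: sqrt(14)*pi/28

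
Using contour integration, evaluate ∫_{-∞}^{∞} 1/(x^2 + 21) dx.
Let f(z) = 1/(z^2 + 21). The denominator has no real zeros and deg Q - deg P = 2 ≥ 2, so the integral of f over the upper semicircle |z| = R tends to 0 as R → ∞. Closing the contour in the upper half-plane,
  ∫_{-∞}^{∞} f(x) dx = 2πi · Σ Res(f, z_k)  over the poles with Im z_k > 0.

Zeros of the denominator: z^2 + 21 = 0 gives z = ±sqrt(21)*I.
Upper half-plane: z = sqrt(21)*I (simple).

Each pole is a simple zero of Q(z) = z^2 + 21, so Res(f, z₀) = P(z₀)/Q'(z₀) with P(z) = 1, Q'(z) = 2*z:
  Res(f, sqrt(21)*I) = (1)/(2*sqrt(21)*I) = -sqrt(21)*I/42

∫_{-∞}^{∞} f(x) dx = 2πi · (-sqrt(21)*I/42) = sqrt(21)*pi/21

Final answer: sqrt(21)*pi/21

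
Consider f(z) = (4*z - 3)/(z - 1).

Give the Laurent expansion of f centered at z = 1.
Put w = z - (1), i.e. z = w + 1. The denominator is w, so it suffices to rewrite the numerator in powers of w.

P(z) = 4*z - 3
P(w + 1) = 1 + 4*w

Dividing each term by w:
  f = 1/w + 4

Substituting back w = z - 1:
  f(z) = 1/(z - 1) + 4

The series is finite because the numerator is a polynomial; the negative powers form the principal part, and the coefficient of 1/(z - 1) gives Res(f, 1) = 1.

Final answer: 1/(z - 1) + 4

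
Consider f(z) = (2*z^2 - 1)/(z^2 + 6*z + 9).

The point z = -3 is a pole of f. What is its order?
2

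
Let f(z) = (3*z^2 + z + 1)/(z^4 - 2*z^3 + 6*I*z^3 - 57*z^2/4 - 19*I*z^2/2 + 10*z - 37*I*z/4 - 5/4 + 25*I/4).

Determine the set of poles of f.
The singularities of f are the zeros of the denominator. Factoring,
  z^4 - 2*z^3 + 6*I*z^3 - 57*z^2/4 - 19*I*z^2/2 + 10*z - 37*I*z/4 - 5/4 + 25*I/4 = (z + 1/2 + I)*(z - 1/2)*(z - 3 + 2*I)*(z + 1 + 3*I)
so the candidates are z = -1/2 - I, z = 1/2, z = 3 - 2*I, z = -1 - 3*I.

Check the numerator P(z) = 3*z^2 + z + 1 at each one:
  P(-1/2 - I) = -7/4 + 2*I ≠ 0, so z = -1/2 - I is a (simple) pole.
  P(1/2) = 9/4 ≠ 0, so z = 1/2 is a (simple) pole.
  P(3 - 2*I) = 19 - 38*I ≠ 0, so z = 3 - 2*I is a (simple) pole.
  P(-1 - 3*I) = -24 + 15*I ≠ 0, so z = -1 - 3*I is a (simple) pole.

Poles of f: {-1 - 3*I, -1/2 - I, 1/2, 3 - 2*I}

Final answer: {-1 - 3*I, -1/2 - I, 1/2, 3 - 2*I}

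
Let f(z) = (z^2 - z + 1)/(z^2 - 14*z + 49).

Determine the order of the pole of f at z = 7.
Factor the denominator:
  z^2 - 14*z + 49 = (z - 7)^2

The numerator P(z) = z^2 - z + 1 has P(7) = 43 ≠ 0, so no factor of (z - 7) cancels.
Near z = 7 we can therefore write f(z) = g(z)/(z - 7)^2 with g analytic at 7 and g(7) ≠ 0 (g is just the numerator).

Hence z = 7 is a pole of order 2.

Final answer: 2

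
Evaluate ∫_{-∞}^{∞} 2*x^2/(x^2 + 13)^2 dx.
Let f(z) = 2*z^2/(z^2 + 13)^2. The denominator has no real zeros and deg Q - deg P = 2 ≥ 2, so the integral of f over the upper semicircle |z| = R tends to 0 as R → ∞. Closing the contour in the upper half-plane,
  ∫_{-∞}^{∞} f(x) dx = 2πi · Σ Res(f, z_k)  over the poles with Im z_k > 0.

Zeros of the denominator: z^2 + 13 = 0 gives z = ±sqrt(13)*I.
Upper half-plane: z = sqrt(13)*I (a pole of order 2).

Write f(z) = g(z)/(z - sqrt(13)*I)^2 with g(z) = 2*z^2/(z + sqrt(13)*I)^2. For a double pole, Res(f, z₀) = g'(z₀):
  g'(z) = 4*sqrt(13)*I*z/(z + sqrt(13)*I)^3
  Res(f, sqrt(13)*I) = g'(sqrt(13)*I) = -sqrt(13)*I/26

∫_{-∞}^{∞} f(x) dx = 2πi · (-sqrt(13)*I/26) = sqrt(13)*pi/13

Final answer: sqrt(13)*pi/13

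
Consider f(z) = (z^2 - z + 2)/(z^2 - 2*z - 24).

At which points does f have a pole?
The singularities of f are the zeros of the denominator. Factoring,
  z^2 - 2*z - 24 = (z + 4)*(z - 6)
so the candidates are z = -4, z = 6.

Check the numerator P(z) = z^2 - z + 2 at each one:
  P(-4) = 22 ≠ 0, so z = -4 is a (simple) pole.
  P(6) = 32 ≠ 0, so z = 6 is a (simple) pole.

Poles of f: {-4, 6}

Final answer: {-4, 6}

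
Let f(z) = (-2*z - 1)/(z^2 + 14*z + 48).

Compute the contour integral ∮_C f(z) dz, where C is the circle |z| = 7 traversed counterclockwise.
11*I*pi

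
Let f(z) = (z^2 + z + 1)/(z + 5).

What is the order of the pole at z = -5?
1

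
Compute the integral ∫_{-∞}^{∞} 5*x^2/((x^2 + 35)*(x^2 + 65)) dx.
Let f(z) = 5*z^2/((z^2 + 35)*(z^2 + 65)). The denominator has no real zeros and deg Q - deg P = 2 ≥ 2, so the integral of f over the upper semicircle |z| = R tends to 0 as R → ∞. Closing the contour in the upper half-plane,
  ∫_{-∞}^{∞} f(x) dx = 2πi · Σ Res(f, z_k)  over the poles with Im z_k > 0.

Zeros of the denominator: z^2 + 65 = 0 gives z = ±sqrt(65)*I; z^2 + 35 = 0 gives z = ±sqrt(35)*I.
Upper half-plane: z = sqrt(35)*I, z = sqrt(65)*I (simple).

Each pole is a simple zero of Q(z) = z^4 + 100*z^2 + 2275, so Res(f, z₀) = P(z₀)/Q'(z₀) with P(z) = 5*z^2, Q'(z) = 4*z^3 + 200*z:
  Res(f, sqrt(35)*I) = (-175)/(60*sqrt(35)*I) = sqrt(35)*I/12
  Res(f, sqrt(65)*I) = (-325)/(-60*sqrt(65)*I) = -sqrt(65)*I/12

Sum of residues: I*(-sqrt(65) + sqrt(35))/12
∫_{-∞}^{∞} f(x) dx = 2πi · (I*(-sqrt(65) + sqrt(35))/12) = pi*(-sqrt(35) + sqrt(65))/6

Final answer: pi*(-sqrt(35) + sqrt(65))/6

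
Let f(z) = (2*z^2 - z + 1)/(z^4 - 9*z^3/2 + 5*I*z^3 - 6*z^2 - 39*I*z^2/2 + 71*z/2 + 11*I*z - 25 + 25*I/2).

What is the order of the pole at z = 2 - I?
Factor the denominator:
  z^4 - 9*z^3/2 + 5*I*z^3 - 6*z^2 - 39*I*z^2/2 + 71*z/2 + 11*I*z - 25 + 25*I/2 = (z - 2 + I)^3*(z + 3/2 + 2*I)

The numerator P(z) = 2*z^2 - z + 1 has P(2 - I) = 5 - 7*I ≠ 0, so no factor of (z - 2 + I) cancels.
Near z = 2 - I we can therefore write f(z) = g(z)/(z - 2 + I)^3 with g analytic at 2 - I and g(2 - I) ≠ 0 (g is the numerator divided by the remaining denominator factors).

Hence z = 2 - I is a pole of order 3.

Final answer: 3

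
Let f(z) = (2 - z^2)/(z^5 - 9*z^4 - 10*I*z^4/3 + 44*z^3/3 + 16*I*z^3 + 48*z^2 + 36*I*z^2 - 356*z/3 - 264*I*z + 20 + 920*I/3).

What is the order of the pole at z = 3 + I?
4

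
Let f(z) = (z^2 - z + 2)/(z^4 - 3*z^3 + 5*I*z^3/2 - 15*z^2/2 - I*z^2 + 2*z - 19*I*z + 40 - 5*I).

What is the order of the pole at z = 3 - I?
Factor the denominator:
  z^4 - 3*z^3 + 5*I*z^3/2 - 15*z^2/2 - I*z^2 + 2*z - 19*I*z + 40 - 5*I = (z - 3 + I)^2*(z + 1 + 3*I/2)*(z + 2 - I)

The numerator P(z) = z^2 - z + 2 has P(3 - I) = 7 - 5*I ≠ 0, so no factor of (z - 3 + I) cancels.
Near z = 3 - I we can therefore write f(z) = g(z)/(z - 3 + I)^2 with g analytic at 3 - I and g(3 - I) ≠ 0 (g is the numerator divided by the remaining denominator factors).

Hence z = 3 - I is a pole of order 2.

Final answer: 2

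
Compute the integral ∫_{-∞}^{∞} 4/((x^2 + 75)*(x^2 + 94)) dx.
2*pi*(-15*sqrt(94) + 94*sqrt(3))/13395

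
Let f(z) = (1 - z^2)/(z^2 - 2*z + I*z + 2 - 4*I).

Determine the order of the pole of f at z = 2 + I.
Factor the denominator:
  z^2 - 2*z + I*z + 2 - 4*I = (z - 2 - I)*(z + 2*I)

The numerator P(z) = 1 - z^2 has P(2 + I) = -2 - 4*I ≠ 0, so no factor of (z - 2 - I) cancels.
Near z = 2 + I we can therefore write f(z) = g(z)/(z - 2 - I) with g analytic at 2 + I and g(2 + I) ≠ 0 (g is the numerator divided by the remaining denominator factors).

Hence z = 2 + I is a pole of order 1.

Final answer: 1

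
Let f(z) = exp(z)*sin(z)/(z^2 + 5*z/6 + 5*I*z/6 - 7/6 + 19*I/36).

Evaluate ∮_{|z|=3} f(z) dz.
By the residue theorem, ∮_C f(z) dz = 2πi · (sum of the residues of f at the poles inside |z| = 3).

The denominator factors as (z - 2/3 + I/2)*(z + 3/2 + I/3), so the singularities of f are simple poles at z = 2/3 - I/2, z = -3/2 - I/3.
  |2/3 - I/2|² = 25/36 < 9 = 3², so this pole is inside the contour.
  |-3/2 - I/3|² = 85/36 < 9 = 3², so this pole is inside the contour.

With P(z) = exp(z)*sin(z) and Q(z) = z^2 + 5*z/6 + 5*I*z/6 - 7/6 + 19*I/36, each pole is simple, so Res(f, z₀) = P(z₀)/Q'(z₀) with Q'(z) = 2*z + 5/6 + 5*I/6.
  Res(f, 2/3 - I/2) = P(2/3 - I/2)/Q'(2/3 - I/2) = (exp(2/3 - I/2)*sin(2/3 - I/2))/(13/6 - I/6) = (39/85 + 3*I/85)*exp(2/3 - I/2)*sin(2/3 - I/2)
  Res(f, -3/2 - I/3) = P(-3/2 - I/3)/Q'(-3/2 - I/3) = (-exp(-3/2 - I/3)*sin(3/2 + I/3))/(-13/6 + I/6) = (39/85 + 3*I/85)*exp(-3/2 - I/3)*sin(3/2 + I/3)

Sum of residues inside C: (39/85 + 3*I/85)*exp(2/3 - I/2)*sin(2/3 - I/2) + (39/85 + 3*I/85)*exp(-3/2 - I/3)*sin(3/2 + I/3)
∮_C f(z) dz = 2πi · ((39/85 + 3*I/85)*exp(2/3 - I/2)*sin(2/3 - I/2) + (39/85 + 3*I/85)*exp(-3/2 - I/3)*sin(3/2 + I/3)) = pi*(-6/85 + 78*I/85)*exp(-3/2 - I/3)*sin(3/2 + I/3) + pi*(-6/85 + 78*I/85)*exp(2/3 - I/2)*sin(2/3 - I/2)

Final answer: pi*(-6/85 + 78*I/85)*exp(-3/2 - I/3)*sin(3/2 + I/3) + pi*(-6/85 + 78*I/85)*exp(2/3 - I/2)*sin(2/3 - I/2)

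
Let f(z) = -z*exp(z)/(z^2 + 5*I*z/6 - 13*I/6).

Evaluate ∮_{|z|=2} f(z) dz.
By the residue theorem, ∮_C f(z) dz = 2πi · (sum of the residues of f at the poles inside |z| = 2).

The denominator factors as (z + 1 + 3*I/2)*(z - 1 - 2*I/3), so the singularities of f are simple poles at z = -1 - 3*I/2, z = 1 + 2*I/3.
  |-1 - 3*I/2|² = 13/4 < 4 = 2², so this pole is inside the contour.
  |1 + 2*I/3|² = 13/9 < 4 = 2², so this pole is inside the contour.

With P(z) = -z*exp(z) and Q(z) = z^2 + 5*I*z/6 - 13*I/6, each pole is simple, so Res(f, z₀) = P(z₀)/Q'(z₀) with Q'(z) = 2*z + 5*I/6.
  Res(f, -1 - 3*I/2) = P(-1 - 3*I/2)/Q'(-1 - 3*I/2) = ((1 + 3*I/2)*exp(-1 - 3*I/2))/(-2 - 13*I/6) = (-189/313 - 30*I/313)*exp(-1 - 3*I/2)
  Res(f, 1 + 2*I/3) = P(1 + 2*I/3)/Q'(1 + 2*I/3) = ((-1 - 2*I/3)*exp(1 + 2*I/3))/(2 + 13*I/6) = (-124/313 + 30*I/313)*exp(1 + 2*I/3)

Sum of residues inside C: (-124/313 + 30*I/313)*exp(1 + 2*I/3) + (-189/313 - 30*I/313)*exp(-1 - 3*I/2)
∮_C f(z) dz = 2πi · ((-124/313 + 30*I/313)*exp(1 + 2*I/3) + (-189/313 - 30*I/313)*exp(-1 - 3*I/2)) = pi*(-60/313 - 248*I/313)*exp(1 + 2*I/3) + pi*(60/313 - 378*I/313)*exp(-1 - 3*I/2)

Final answer: pi*(-60/313 - 248*I/313)*exp(1 + 2*I/3) + pi*(60/313 - 378*I/313)*exp(-1 - 3*I/2)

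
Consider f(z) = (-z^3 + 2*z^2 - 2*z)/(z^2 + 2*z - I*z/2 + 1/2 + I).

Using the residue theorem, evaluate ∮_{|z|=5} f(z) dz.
By the residue theorem, ∮_C f(z) dz = 2πi · (sum of the residues of f at the poles inside |z| = 5).

The denominator factors as (z + I/2)*(z + 2 - I), so the singularities of f are simple poles at z = -I/2, z = -2 + I.
  |-I/2|² = 1/4 < 25 = 5², so this pole is inside the contour.
  |-2 + I|² = 5 < 25 = 5², so this pole is inside the contour.

With P(z) = -z^3 + 2*z^2 - 2*z and Q(z) = z^2 + 2*z - I*z/2 + 1/2 + I, each pole is simple, so Res(f, z₀) = P(z₀)/Q'(z₀) with Q'(z) = 2*z + 2 - I/2.
  Res(f, -I/2) = P(-I/2)/Q'(-I/2) = (-1/2 + 7*I/8)/(2 - 3*I/2) = -37/100 + 4*I/25
  Res(f, -2 + I) = P(-2 + I)/Q'(-2 + I) = (12 - 21*I)/(-2 + 3*I/2) = -222/25 + 96*I/25

Sum of residues inside C: -37/4 + 4*I
∮_C f(z) dz = 2πi · (-37/4 + 4*I) = pi*(-8 - 37*I/2)

Final answer: pi*(-8 - 37*I/2)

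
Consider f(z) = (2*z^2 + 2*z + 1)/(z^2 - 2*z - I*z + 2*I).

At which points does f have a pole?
The singularities of f are the zeros of the denominator. Factoring,
  z^2 - 2*z - I*z + 2*I = (z - I)*(z - 2)
so the candidates are z = I, z = 2.

Check the numerator P(z) = 2*z^2 + 2*z + 1 at each one:
  P(I) = -1 + 2*I ≠ 0, so z = I is a (simple) pole.
  P(2) = 13 ≠ 0, so z = 2 is a (simple) pole.

Poles of f: {I, 2}

Final answer: {I, 2}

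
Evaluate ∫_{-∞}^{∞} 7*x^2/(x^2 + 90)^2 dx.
7*sqrt(10)*pi/60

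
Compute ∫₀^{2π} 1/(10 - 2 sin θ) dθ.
Call the integral J. The integrand is 2π-periodic and we integrate over a full period, so shifting θ does not change the value (θ → θ + π/2 turns sin θ into cos θ; θ → θ + π flips the sign of the trig term). Hence
  J = ∫₀^{2π} dθ/(10 + 2 cos θ).
Put z = e^{iθ}: then cos θ = (z + 1/z)/2, dθ = dz/(iz), and z runs once counterclockwise around |z| = 1:
  J = ∮_{|z|=1} 1/(10 + 2*(z + 1/z)/2) · dz/(iz) = (2/i) ∮_{|z|=1} dz/(2*z^2 + 20*z + 2).
The roots of 2*z^2 + 20*z + 2 are z = (-10 ± sqrt(10^2 - 2^2))/2, with sqrt(96) = 4*sqrt(6); their product is 1, so only z₊ = -5 + 2*sqrt(6) lies inside the unit circle (z₋ = -5 - 2*sqrt(6) lies outside).
z₊ is a simple zero of q(z) = 2*z^2 + 20*z + 2, so Res(1/q, z₊) = 1/q'(z₊) with q'(z) = 4*z + 20; and q'(z₊) = 2*(z₊ - z₋) = 8*sqrt(6).
Therefore J = (2/i) · 2πi · 1/(8*sqrt(6)) = 2*pi/(4*sqrt(6)) = sqrt(6)*pi/12

Final answer: sqrt(6)*pi/12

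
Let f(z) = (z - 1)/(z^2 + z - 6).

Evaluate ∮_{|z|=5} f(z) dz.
By the residue theorem, ∮_C f(z) dz = 2πi · (sum of the residues of f at the poles inside |z| = 5).

The denominator factors as (z - 2)*(z + 3), so the singularities of f are simple poles at z = 2, z = -3.
  |2|² = 4 < 25 = 5², so this pole is inside the contour.
  |-3|² = 9 < 25 = 5², so this pole is inside the contour.

With P(z) = z - 1 and Q(z) = z^2 + z - 6, each pole is simple, so Res(f, z₀) = P(z₀)/Q'(z₀) with Q'(z) = 2*z + 1.
  Res(f, 2) = P(2)/Q'(2) = (1)/(5) = 1/5
  Res(f, -3) = P(-3)/Q'(-3) = (-4)/(-5) = 4/5

Sum of residues inside C: 1
∮_C f(z) dz = 2πi · (1) = 2*I*pi

Final answer: 2*I*pi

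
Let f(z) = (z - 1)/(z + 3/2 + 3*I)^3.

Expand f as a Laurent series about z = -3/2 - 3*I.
Put w = z - (-3/2 - 3*I), i.e. z = w - 3/2 - 3*I. The denominator is w^3, so it suffices to rewrite the numerator in powers of w.

P(z) = z - 1
P(w - 3/2 - 3*I) = -5/2 - 3*I + w

Dividing each term by w^3:
  f = (-5/2 - 3*I)/w^3 + 1/w^2

Substituting back w = z + 3/2 + 3*I:
  f(z) = (-5/2 - 3*I)/(z + 3/2 + 3*I)^3 + 1/(z + 3/2 + 3*I)^2

The series is finite because the numerator is a polynomial; the negative powers form the principal part.

Final answer: (-5/2 - 3*I)/(z + 3/2 + 3*I)^3 + 1/(z + 3/2 + 3*I)^2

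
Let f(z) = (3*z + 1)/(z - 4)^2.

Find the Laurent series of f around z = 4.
13/(z - 4)^2 + 3/(z - 4)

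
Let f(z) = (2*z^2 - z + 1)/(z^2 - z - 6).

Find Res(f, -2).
-11/5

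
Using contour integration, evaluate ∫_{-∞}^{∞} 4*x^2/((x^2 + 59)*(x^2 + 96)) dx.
Let f(z) = 4*z^2/((z^2 + 59)*(z^2 + 96)). The denominator has no real zeros and deg Q - deg P = 2 ≥ 2, so the integral of f over the upper semicircle |z| = R tends to 0 as R → ∞. Closing the contour in the upper half-plane,
  ∫_{-∞}^{∞} f(x) dx = 2πi · Σ Res(f, z_k)  over the poles with Im z_k > 0.

Zeros of the denominator: z^2 + 59 = 0 gives z = ±sqrt(59)*I; z^2 + 96 = 0 gives z = ±4*sqrt(6)*I.
Upper half-plane: z = sqrt(59)*I, z = 4*sqrt(6)*I (simple).

Each pole is a simple zero of Q(z) = z^4 + 155*z^2 + 5664, so Res(f, z₀) = P(z₀)/Q'(z₀) with P(z) = 4*z^2, Q'(z) = 4*z^3 + 310*z:
  Res(f, sqrt(59)*I) = (-236)/(74*sqrt(59)*I) = 2*sqrt(59)*I/37
  Res(f, 4*sqrt(6)*I) = (-384)/(-296*sqrt(6)*I) = -8*sqrt(6)*I/37

Sum of residues: 2*I*(-4*sqrt(6) + sqrt(59))/37
∫_{-∞}^{∞} f(x) dx = 2πi · (2*I*(-4*sqrt(6) + sqrt(59))/37) = 4*pi*(-sqrt(59) + 4*sqrt(6))/37

Final answer: 4*pi*(-sqrt(59) + 4*sqrt(6))/37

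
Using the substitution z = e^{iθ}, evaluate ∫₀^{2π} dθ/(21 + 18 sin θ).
Call the integral J. The integrand is 2π-periodic and we integrate over a full period, so shifting θ does not change the value (θ → θ + π/2 turns sin θ into cos θ). Hence
  J = ∫₀^{2π} dθ/(21 + 18 cos θ).
Put z = e^{iθ}: then cos θ = (z + 1/z)/2, dθ = dz/(iz), and z runs once counterclockwise around |z| = 1:
  J = ∮_{|z|=1} 1/(21 + 18*(z + 1/z)/2) · dz/(iz) = (2/i) ∮_{|z|=1} dz/(18*z^2 + 42*z + 18).
The roots of 18*z^2 + 42*z + 18 are z = (-21 ± sqrt(21^2 - 18^2))/18, with sqrt(117) = 3*sqrt(13); their product is 1, so only z₊ = -7/6 + sqrt(13)/6 lies inside the unit circle (z₋ = -7/6 - sqrt(13)/6 lies outside).
z₊ is a simple zero of q(z) = 18*z^2 + 42*z + 18, so Res(1/q, z₊) = 1/q'(z₊) with q'(z) = 36*z + 42; and q'(z₊) = 18*(z₊ - z₋) = 6*sqrt(13).
Therefore J = (2/i) · 2πi · 1/(6*sqrt(13)) = 2*pi/(3*sqrt(13)) = 2*sqrt(13)*pi/39

Final answer: 2*sqrt(13)*pi/39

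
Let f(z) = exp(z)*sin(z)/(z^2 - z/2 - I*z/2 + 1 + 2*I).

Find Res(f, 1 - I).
Write f(z) = P(z)/Q(z) with P(z) = exp(z)*sin(z) and Q(z) = z^2 - z/2 - I*z/2 + 1 + 2*I.
The denominator factors as Q(z) = (z + 1/2 - 3*I/2)*(z - 1 + I), so z = 1 - I is a simple zero of Q and P is analytic there; z = 1 - I is therefore a simple pole and
  Res(f, z₀) = P(z₀)/Q'(z₀).

Q'(z) = 2*z - 1/2 - I/2, so Q'(1 - I) = 3/2 - 5*I/2.
P(1 - I) = exp(1 - I)*sin(1 - I).

Res(f, 1 - I) = (exp(1 - I)*sin(1 - I))/(3/2 - 5*I/2) = (3/17 + 5*I/17)*exp(1 - I)*sin(1 - I)

Final answer: (3/17 + 5*I/17)*exp(1 - I)*sin(1 - I)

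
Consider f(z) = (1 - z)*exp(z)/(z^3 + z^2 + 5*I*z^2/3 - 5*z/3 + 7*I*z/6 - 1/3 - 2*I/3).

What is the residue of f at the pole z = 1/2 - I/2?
Write f(z) = P(z)/Q(z) with P(z) = (1 - z)*exp(z) and Q(z) = z^3 + z^2 + 5*I*z^2/3 - 5*z/3 + 7*I*z/6 - 1/3 - 2*I/3.
The denominator factors as Q(z) = (z + 2*I/3)*(z + 3/2 + I/2)*(z - 1/2 + I/2), so z = 1/2 - I/2 is a simple zero of Q and P is analytic there; z = 1/2 - I/2 is therefore a simple pole and
  Res(f, z₀) = P(z₀)/Q'(z₀).

Q'(z) = 3*z^2 + 2*z + 10*I*z/3 - 5/3 + 7*I/6, so Q'(1/2 - I/2) = 1 + I/3.
P(1/2 - I/2) = (1/2 + I/2)*exp(1/2 - I/2).

Res(f, 1/2 - I/2) = ((1/2 + I/2)*exp(1/2 - I/2))/(1 + I/3) = (3/5 + 3*I/10)*exp(1/2 - I/2)

Final answer: (3/5 + 3*I/10)*exp(1/2 - I/2)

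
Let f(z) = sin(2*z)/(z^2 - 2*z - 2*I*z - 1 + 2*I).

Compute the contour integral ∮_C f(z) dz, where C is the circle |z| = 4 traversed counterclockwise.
By the residue theorem, ∮_C f(z) dz = 2πi · (sum of the residues of f at the poles inside |z| = 4).

The denominator factors as (z - 2 - I)*(z - I), so the singularities of f are simple poles at z = 2 + I, z = I.
  |2 + I|² = 5 < 16 = 4², so this pole is inside the contour.
  |I|² = 1 < 16 = 4², so this pole is inside the contour.

With P(z) = sin(2*z) and Q(z) = z^2 - 2*z - 2*I*z - 1 + 2*I, each pole is simple, so Res(f, z₀) = P(z₀)/Q'(z₀) with Q'(z) = 2*z - 2 - 2*I.
  Res(f, 2 + I) = P(2 + I)/Q'(2 + I) = (sin(4 + 2*I))/(2) = sin(4 + 2*I)/2
  Res(f, I) = P(I)/Q'(I) = (I*sinh(2))/(-2) = -I*sinh(2)/2

Sum of residues inside C: -I*sinh(2)/2 + sin(4 + 2*I)/2
∮_C f(z) dz = 2πi · (-I*sinh(2)/2 + sin(4 + 2*I)/2) = pi*sinh(2) + I*pi*sin(4 + 2*I)

Final answer: pi*sinh(2) + I*pi*sin(4 + 2*I)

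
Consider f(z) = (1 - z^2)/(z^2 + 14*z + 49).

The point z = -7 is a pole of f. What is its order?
2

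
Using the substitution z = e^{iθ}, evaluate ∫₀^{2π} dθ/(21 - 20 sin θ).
2*sqrt(41)*pi/41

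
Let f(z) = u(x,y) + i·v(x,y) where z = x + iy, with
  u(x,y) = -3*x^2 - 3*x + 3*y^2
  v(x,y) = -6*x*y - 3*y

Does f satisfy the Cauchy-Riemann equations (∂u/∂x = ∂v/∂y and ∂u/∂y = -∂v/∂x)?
∂u/∂x = -6*x - 3
∂v/∂y = -6*x - 3
∂u/∂y = 6*y
∂v/∂x = -6*y
∂u/∂x = ∂v/∂y and ∂u/∂y = -∂v/∂x hold identically; f is analytic.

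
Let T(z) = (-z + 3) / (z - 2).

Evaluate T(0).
Substitute z = 0:
  numerator:   -(0) + 3 = 3
  denominator: (0) - 2 = -2
T(0) = (3)/(-2) = -3/2

Final answer: -3/2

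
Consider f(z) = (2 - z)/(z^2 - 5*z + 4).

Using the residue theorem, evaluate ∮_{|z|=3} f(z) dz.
By the residue theorem, ∮_C f(z) dz = 2πi · (sum of the residues of f at the poles inside |z| = 3).

The denominator factors as (z - 4)*(z - 1), so the singularities of f are simple poles at z = 4, z = 1.
  |4|² = 16 > 9 = 3², so this pole is outside the contour.
  |1|² = 1 < 9 = 3², so this pole is inside the contour.

With P(z) = 2 - z and Q(z) = z^2 - 5*z + 4, each pole is simple, so Res(f, z₀) = P(z₀)/Q'(z₀) with Q'(z) = 2*z - 5.
  Res(f, 1) = P(1)/Q'(1) = (1)/(-3) = -1/3

∮_C f(z) dz = 2πi · (-1/3) = -2*I*pi/3

Final answer: -2*I*pi/3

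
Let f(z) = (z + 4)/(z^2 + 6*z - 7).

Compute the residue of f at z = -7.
3/8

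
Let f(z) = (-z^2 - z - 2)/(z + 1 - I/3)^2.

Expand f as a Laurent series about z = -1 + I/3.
Put w = z - (-1 + I/3), i.e. z = w - 1 + I/3. The denominator is w^2, so it suffices to rewrite the numerator in powers of w.

P(z) = -z^2 - z - 2
P(w - 1 + I/3) = -17/9 + I/3 + (1 - 2*I/3)*w - w^2

Dividing each term by w^2:
  f = (-17/9 + I/3)/w^2 + (1 - 2*I/3)/w - 1

Substituting back w = z + 1 - I/3:
  f(z) = (-17/9 + I/3)/(z + 1 - I/3)^2 + (1 - 2*I/3)/(z + 1 - I/3) - 1

The series is finite because the numerator is a polynomial; the negative powers form the principal part, and the coefficient of 1/(z + 1 - I/3) gives Res(f, -1 + I/3) = 1 - 2*I/3.

Final answer: (-17/9 + I/3)/(z + 1 - I/3)^2 + (1 - 2*I/3)/(z + 1 - I/3) - 1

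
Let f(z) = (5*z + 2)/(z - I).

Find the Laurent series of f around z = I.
Put w = z - (I), i.e. z = w + I. The denominator is w, so it suffices to rewrite the numerator in powers of w.

P(z) = 5*z + 2
P(w + I) = 2 + 5*I + 5*w

Dividing each term by w:
  f = (2 + 5*I)/w + 5

Substituting back w = z - I:
  f(z) = (2 + 5*I)/(z - I) + 5

The series is finite because the numerator is a polynomial; the negative powers form the principal part, and the coefficient of 1/(z - I) gives Res(f, I) = 2 + 5*I.

Final answer: (2 + 5*I)/(z - I) + 5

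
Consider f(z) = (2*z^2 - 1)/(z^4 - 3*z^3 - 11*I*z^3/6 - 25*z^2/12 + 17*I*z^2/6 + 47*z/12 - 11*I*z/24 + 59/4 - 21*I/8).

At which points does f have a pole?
{-1 - 2*I/3, -1 + 3*I/2, 2 - I/2, 3 + 3*I/2}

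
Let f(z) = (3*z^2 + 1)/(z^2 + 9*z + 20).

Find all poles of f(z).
The singularities of f are the zeros of the denominator. Factoring,
  z^2 + 9*z + 20 = (z + 4)*(z + 5)
so the candidates are z = -4, z = -5.

Check the numerator P(z) = 3*z^2 + 1 at each one:
  P(-4) = 49 ≠ 0, so z = -4 is a (simple) pole.
  P(-5) = 76 ≠ 0, so z = -5 is a (simple) pole.

Poles of f: {-5, -4}

Final answer: {-5, -4}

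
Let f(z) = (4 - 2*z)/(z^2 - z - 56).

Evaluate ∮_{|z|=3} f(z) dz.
By the residue theorem, ∮_C f(z) dz = 2πi · (sum of the residues of f at the poles inside |z| = 3).

The denominator factors as (z + 7)*(z - 8), so the singularities of f are simple poles at z = -7, z = 8.
  |-7|² = 49 > 9 = 3², so this pole is outside the contour.
  |8|² = 64 > 9 = 3², so this pole is outside the contour.

No pole lies inside the contour, so f is analytic on and inside C and the integral is 0 (Cauchy's theorem).

Final answer: 0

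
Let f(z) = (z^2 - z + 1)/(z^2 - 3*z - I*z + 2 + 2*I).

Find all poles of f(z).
The singularities of f are the zeros of the denominator. Factoring,
  z^2 - 3*z - I*z + 2 + 2*I = (z - 2)*(z - 1 - I)
so the candidates are z = 2, z = 1 + I.

Check the numerator P(z) = z^2 - z + 1 at each one:
  P(2) = 3 ≠ 0, so z = 2 is a (simple) pole.
  P(1 + I) = I ≠ 0, so z = 1 + I is a (simple) pole.

Poles of f: {1 + I, 2}

Final answer: {1 + I, 2}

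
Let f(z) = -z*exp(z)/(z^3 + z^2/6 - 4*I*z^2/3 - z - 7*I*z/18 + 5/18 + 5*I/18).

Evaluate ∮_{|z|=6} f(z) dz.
By the residue theorem, ∮_C f(z) dz = 2πi · (sum of the residues of f at the poles inside |z| = 6).

The denominator factors as (z + 1 - I/3)*(z - 1/3)*(z - 1/2 - I), so the singularities of f are simple poles at z = -1 + I/3, z = 1/3, z = 1/2 + I.
  |-1 + I/3|² = 10/9 < 36 = 6², so this pole is inside the contour.
  |1/3|² = 1/9 < 36 = 6², so this pole is inside the contour.
  |1/2 + I|² = 5/4 < 36 = 6², so this pole is inside the contour.

With P(z) = -z*exp(z) and Q(z) = z^3 + z^2/6 - 4*I*z^2/3 - z - 7*I*z/18 + 5/18 + 5*I/18, each pole is simple, so Res(f, z₀) = P(z₀)/Q'(z₀) with Q'(z) = 3*z^2 + z/3 - 8*I*z/3 - 1 - 7*I/18.
  Res(f, -1 + I/3) = P(-1 + I/3)/Q'(-1 + I/3) = ((1 - I/3)*exp(-1 + I/3))/(20/9 + 7*I/18) = (678/1649 - 366*I/1649)*exp(-1 + I/3)
  Res(f, 1/3) = P(1/3)/Q'(1/3) = (-exp(1/3)/3)/(-5/9 - 23*I/18) = (60/629 - 138*I/629)*exp(1/3)
  Res(f, 1/2 + I) = P(1/2 + I)/Q'(1/2 + I) = ((-1/2 - I)*exp(1/2 + I))/(-5/12 + 29*I/18) = (-1818/3589 + 1584*I/3589)*exp(1/2 + I)

Sum of residues inside C: (-1818/3589 + 1584*I/3589)*exp(1/2 + I) + (60/629 - 138*I/629)*exp(1/3) + (678/1649 - 366*I/1649)*exp(-1 + I/3)
∮_C f(z) dz = 2πi · ((-1818/3589 + 1584*I/3589)*exp(1/2 + I) + (60/629 - 138*I/629)*exp(1/3) + (678/1649 - 366*I/1649)*exp(-1 + I/3)) = pi*(-3168/3589 - 3636*I/3589)*exp(1/2 + I) + pi*(276/629 + 120*I/629)*exp(1/3) + pi*(732/1649 + 1356*I/1649)*exp(-1 + I/3)

Final answer: pi*(-3168/3589 - 3636*I/3589)*exp(1/2 + I) + pi*(276/629 + 120*I/629)*exp(1/3) + pi*(732/1649 + 1356*I/1649)*exp(-1 + I/3)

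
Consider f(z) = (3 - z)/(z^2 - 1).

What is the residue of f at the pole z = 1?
Write f(z) = P(z)/Q(z) with P(z) = 3 - z and Q(z) = z^2 - 1.
The denominator factors as Q(z) = (z + 1)*(z - 1), so z = 1 is a simple zero of Q and P is analytic there; z = 1 is therefore a simple pole and
  Res(f, z₀) = P(z₀)/Q'(z₀).

Q'(z) = 2*z, so Q'(1) = 2.
P(1) = 2.

Res(f, 1) = (2)/(2) = 1

Final answer: 1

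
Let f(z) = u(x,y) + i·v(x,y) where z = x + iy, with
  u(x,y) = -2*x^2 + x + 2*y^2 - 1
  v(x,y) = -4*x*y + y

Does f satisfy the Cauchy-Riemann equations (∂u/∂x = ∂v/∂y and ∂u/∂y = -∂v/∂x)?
∂u/∂x = 1 - 4*x
∂v/∂y = 1 - 4*x
∂u/∂y = 4*y
∂v/∂x = -4*y
∂u/∂x = ∂v/∂y and ∂u/∂y = -∂v/∂x hold identically; f is analytic.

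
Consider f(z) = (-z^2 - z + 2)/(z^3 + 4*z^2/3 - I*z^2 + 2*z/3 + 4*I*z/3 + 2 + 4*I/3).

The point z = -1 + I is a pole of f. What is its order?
Factor the denominator:
  z^3 + 4*z^2/3 - I*z^2 + 2*z/3 + 4*I*z/3 + 2 + 4*I/3 = (z + 1 - I)^2*(z - 2/3 + I)

The numerator P(z) = -z^2 - z + 2 has P(-1 + I) = 3 + I ≠ 0, so no factor of (z + 1 - I) cancels.
Near z = -1 + I we can therefore write f(z) = g(z)/(z + 1 - I)^2 with g analytic at -1 + I and g(-1 + I) ≠ 0 (g is the numerator divided by the remaining denominator factors).

Hence z = -1 + I is a pole of order 2.

Final answer: 2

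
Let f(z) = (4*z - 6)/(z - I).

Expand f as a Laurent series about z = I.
(-6 + 4*I)/(z - I) + 4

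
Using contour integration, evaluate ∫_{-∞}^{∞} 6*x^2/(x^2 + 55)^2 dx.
Let f(z) = 6*z^2/(z^2 + 55)^2. The denominator has no real zeros and deg Q - deg P = 2 ≥ 2, so the integral of f over the upper semicircle |z| = R tends to 0 as R → ∞. Closing the contour in the upper half-plane,
  ∫_{-∞}^{∞} f(x) dx = 2πi · Σ Res(f, z_k)  over the poles with Im z_k > 0.

Zeros of the denominator: z^2 + 55 = 0 gives z = ±sqrt(55)*I.
Upper half-plane: z = sqrt(55)*I (a pole of order 2).

Write f(z) = g(z)/(z - sqrt(55)*I)^2 with g(z) = 6*z^2/(z + sqrt(55)*I)^2. For a double pole, Res(f, z₀) = g'(z₀):
  g'(z) = 12*sqrt(55)*I*z/(z + sqrt(55)*I)^3
  Res(f, sqrt(55)*I) = g'(sqrt(55)*I) = -3*sqrt(55)*I/110

∫_{-∞}^{∞} f(x) dx = 2πi · (-3*sqrt(55)*I/110) = 3*sqrt(55)*pi/55

Final answer: 3*sqrt(55)*pi/55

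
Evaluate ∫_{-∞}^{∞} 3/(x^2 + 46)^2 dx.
Let f(z) = 3/(z^2 + 46)^2. The denominator has no real zeros and deg Q - deg P = 4 ≥ 2, so the integral of f over the upper semicircle |z| = R tends to 0 as R → ∞. Closing the contour in the upper half-plane,
  ∫_{-∞}^{∞} f(x) dx = 2πi · Σ Res(f, z_k)  over the poles with Im z_k > 0.

Zeros of the denominator: z^2 + 46 = 0 gives z = ±sqrt(46)*I.
Upper half-plane: z = sqrt(46)*I (a pole of order 2).

Write f(z) = g(z)/(z - sqrt(46)*I)^2 with g(z) = 3/(z + sqrt(46)*I)^2. For a double pole, Res(f, z₀) = g'(z₀):
  g'(z) = -6/(z + sqrt(46)*I)^3
  Res(f, sqrt(46)*I) = g'(sqrt(46)*I) = -3*sqrt(46)*I/8464

∫_{-∞}^{∞} f(x) dx = 2πi · (-3*sqrt(46)*I/8464) = 3*sqrt(46)*pi/4232

Final answer: 3*sqrt(46)*pi/4232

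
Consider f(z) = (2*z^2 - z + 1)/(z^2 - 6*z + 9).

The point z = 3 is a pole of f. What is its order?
Factor the denominator:
  z^2 - 6*z + 9 = (z - 3)^2

The numerator P(z) = 2*z^2 - z + 1 has P(3) = 16 ≠ 0, so no factor of (z - 3) cancels.
Near z = 3 we can therefore write f(z) = g(z)/(z - 3)^2 with g analytic at 3 and g(3) ≠ 0 (g is just the numerator).

Hence z = 3 is a pole of order 2.

Final answer: 2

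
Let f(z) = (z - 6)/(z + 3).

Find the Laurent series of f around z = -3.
-9/(z + 3) + 1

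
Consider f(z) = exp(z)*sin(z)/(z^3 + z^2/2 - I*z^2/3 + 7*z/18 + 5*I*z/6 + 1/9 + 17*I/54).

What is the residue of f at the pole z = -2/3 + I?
Write f(z) = P(z)/Q(z) with P(z) = exp(z)*sin(z) and Q(z) = z^3 + z^2/2 - I*z^2/3 + 7*z/18 + 5*I*z/6 + 1/9 + 17*I/54.
The denominator factors as Q(z) = (z + 2/3 - I)*(z + 1/3)*(z - 1/2 + 2*I/3), so z = -2/3 + I is a simple zero of Q and P is analytic there; z = -2/3 + I is therefore a simple pole and
  Res(f, z₀) = P(z₀)/Q'(z₀).

Q'(z) = 3*z^2 + z - 2*I*z/3 + 7/18 + 5*I/6, so Q'(-2/3 + I) = -23/18 - 31*I/18.
P(-2/3 + I) = -exp(-2/3 + I)*sin(2/3 - I).

Res(f, -2/3 + I) = (-exp(-2/3 + I)*sin(2/3 - I))/(-23/18 - 31*I/18) = (207/745 - 279*I/745)*exp(-2/3 + I)*sin(2/3 - I)

Final answer: (207/745 - 279*I/745)*exp(-2/3 + I)*sin(2/3 - I)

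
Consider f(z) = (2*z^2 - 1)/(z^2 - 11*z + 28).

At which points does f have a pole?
{4, 7}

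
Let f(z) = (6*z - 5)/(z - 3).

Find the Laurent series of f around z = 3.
Put w = z - (3), i.e. z = w + 3. The denominator is w, so it suffices to rewrite the numerator in powers of w.

P(z) = 6*z - 5
P(w + 3) = 13 + 6*w

Dividing each term by w:
  f = 13/w + 6

Substituting back w = z - 3:
  f(z) = 13/(z - 3) + 6

The series is finite because the numerator is a polynomial; the negative powers form the principal part, and the coefficient of 1/(z - 3) gives Res(f, 3) = 13.

Final answer: 13/(z - 3) + 6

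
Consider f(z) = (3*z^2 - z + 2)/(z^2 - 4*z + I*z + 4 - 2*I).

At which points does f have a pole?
{2 - I, 2}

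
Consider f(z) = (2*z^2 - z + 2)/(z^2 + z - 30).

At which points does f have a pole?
The singularities of f are the zeros of the denominator. Factoring,
  z^2 + z - 30 = (z + 6)*(z - 5)
so the candidates are z = -6, z = 5.

Check the numerator P(z) = 2*z^2 - z + 2 at each one:
  P(-6) = 80 ≠ 0, so z = -6 is a (simple) pole.
  P(5) = 47 ≠ 0, so z = 5 is a (simple) pole.

Poles of f: {-6, 5}

Final answer: {-6, 5}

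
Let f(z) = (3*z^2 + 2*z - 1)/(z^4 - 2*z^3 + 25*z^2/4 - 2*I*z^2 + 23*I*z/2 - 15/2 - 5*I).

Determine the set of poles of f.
{-1 - I, 1 - 3*I/2, 1 - I/2, 1 + 3*I}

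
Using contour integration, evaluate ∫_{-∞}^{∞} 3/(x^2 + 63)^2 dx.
Let f(z) = 3/(z^2 + 63)^2. The denominator has no real zeros and deg Q - deg P = 4 ≥ 2, so the integral of f over the upper semicircle |z| = R tends to 0 as R → ∞. Closing the contour in the upper half-plane,
  ∫_{-∞}^{∞} f(x) dx = 2πi · Σ Res(f, z_k)  over the poles with Im z_k > 0.

Zeros of the denominator: z^2 + 63 = 0 gives z = ±3*sqrt(7)*I.
Upper half-plane: z = 3*sqrt(7)*I (a pole of order 2).

Write f(z) = g(z)/(z - 3*sqrt(7)*I)^2 with g(z) = 3/(z + 3*sqrt(7)*I)^2. For a double pole, Res(f, z₀) = g'(z₀):
  g'(z) = -6/(z + 3*sqrt(7)*I)^3
  Res(f, 3*sqrt(7)*I) = g'(3*sqrt(7)*I) = -sqrt(7)*I/1764

∫_{-∞}^{∞} f(x) dx = 2πi · (-sqrt(7)*I/1764) = sqrt(7)*pi/882

Final answer: sqrt(7)*pi/882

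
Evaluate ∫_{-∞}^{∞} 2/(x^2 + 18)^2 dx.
Let f(z) = 2/(z^2 + 18)^2. The denominator has no real zeros and deg Q - deg P = 4 ≥ 2, so the integral of f over the upper semicircle |z| = R tends to 0 as R → ∞. Closing the contour in the upper half-plane,
  ∫_{-∞}^{∞} f(x) dx = 2πi · Σ Res(f, z_k)  over the poles with Im z_k > 0.

Zeros of the denominator: z^2 + 18 = 0 gives z = ±3*sqrt(2)*I.
Upper half-plane: z = 3*sqrt(2)*I (a pole of order 2).

Write f(z) = g(z)/(z - 3*sqrt(2)*I)^2 with g(z) = 2/(z + 3*sqrt(2)*I)^2. For a double pole, Res(f, z₀) = g'(z₀):
  g'(z) = -4/(z + 3*sqrt(2)*I)^3
  Res(f, 3*sqrt(2)*I) = g'(3*sqrt(2)*I) = -sqrt(2)*I/216

∫_{-∞}^{∞} f(x) dx = 2πi · (-sqrt(2)*I/216) = sqrt(2)*pi/108

Final answer: sqrt(2)*pi/108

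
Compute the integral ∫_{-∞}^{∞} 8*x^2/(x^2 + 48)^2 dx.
Let f(z) = 8*z^2/(z^2 + 48)^2. The denominator has no real zeros and deg Q - deg P = 2 ≥ 2, so the integral of f over the upper semicircle |z| = R tends to 0 as R → ∞. Closing the contour in the upper half-plane,
  ∫_{-∞}^{∞} f(x) dx = 2πi · Σ Res(f, z_k)  over the poles with Im z_k > 0.

Zeros of the denominator: z^2 + 48 = 0 gives z = ±4*sqrt(3)*I.
Upper half-plane: z = 4*sqrt(3)*I (a pole of order 2).

Write f(z) = g(z)/(z - 4*sqrt(3)*I)^2 with g(z) = 8*z^2/(z + 4*sqrt(3)*I)^2. For a double pole, Res(f, z₀) = g'(z₀):
  g'(z) = 64*sqrt(3)*I*z/(z + 4*sqrt(3)*I)^3
  Res(f, 4*sqrt(3)*I) = g'(4*sqrt(3)*I) = -sqrt(3)*I/6

∫_{-∞}^{∞} f(x) dx = 2πi · (-sqrt(3)*I/6) = sqrt(3)*pi/3

Final answer: sqrt(3)*pi/3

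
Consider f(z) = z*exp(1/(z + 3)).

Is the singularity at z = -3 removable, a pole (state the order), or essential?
Let u = z + 3. Then
  e^(1/u) = Σ_{k≥0} (1)^k/(k!·u^k) = 1 + 1/u + 1/(2*u^2) + 1/(6*u^3) + ...
which has infinitely many negative powers of u, so exp(1/(z + 3)) has an essential singularity at z = -3.
The extra factor z is a nonzero polynomial; if the product had at most a pole at z = -3, dividing by that polynomial would leave exp(1/(z + 3)) with at most a pole too — contradiction. (Equivalently, the product's Laurent series still has infinitely many negative powers.)
So the singularity is essential.

Final answer: essential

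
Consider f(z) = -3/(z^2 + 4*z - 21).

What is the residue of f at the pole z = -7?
Write f(z) = P(z)/Q(z) with P(z) = -3 and Q(z) = z^2 + 4*z - 21.
The denominator factors as Q(z) = (z - 3)*(z + 7), so z = -7 is a simple zero of Q and P is analytic there; z = -7 is therefore a simple pole and
  Res(f, z₀) = P(z₀)/Q'(z₀).

Q'(z) = 2*z + 4, so Q'(-7) = -10.
P(-7) = -3.

Res(f, -7) = (-3)/(-10) = 3/10

Final answer: 3/10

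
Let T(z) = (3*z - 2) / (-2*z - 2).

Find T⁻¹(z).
Set w = T(z) = (3*z - 2) / (-2*z - 2) and solve for z:
  w*(-2*z - 2) = 3*z - 2
  -2*w + z*(-2*w - 3) + 2 = 0
  z*(-2*w - 3) = 2*w - 2
  z = (2 - 2*w)/(2*w + 3)
Renaming the variable, T⁻¹(z) = (-2*z + 2)/(2*z + 3).
(Check: ad - bc = -10 ≠ 0, so T is invertible.)

Final answer: (-2*z + 2)/(2*z + 3)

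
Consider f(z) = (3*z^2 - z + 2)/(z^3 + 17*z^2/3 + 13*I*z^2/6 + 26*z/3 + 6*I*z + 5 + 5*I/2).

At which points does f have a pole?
The singularities of f are the zeros of the denominator. Factoring,
  z^3 + 17*z^2/3 + 13*I*z^2/6 + 26*z/3 + 6*I*z + 5 + 5*I/2 = (z + 2/3 - I/3)*(z + 3 + 3*I/2)*(z + 2 + I)
so the candidates are z = -2/3 + I/3, z = -3 - 3*I/2, z = -2 - I.

Check the numerator P(z) = 3*z^2 - z + 2 at each one:
  P(-2/3 + I/3) = 11/3 - 5*I/3 ≠ 0, so z = -2/3 + I/3 is a (simple) pole.
  P(-3 - 3*I/2) = 101/4 + 57*I/2 ≠ 0, so z = -3 - 3*I/2 is a (simple) pole.
  P(-2 - I) = 13 + 13*I ≠ 0, so z = -2 - I is a (simple) pole.

Poles of f: {-3 - 3*I/2, -2 - I, -2/3 + I/3}

Final answer: {-3 - 3*I/2, -2 - I, -2/3 + I/3}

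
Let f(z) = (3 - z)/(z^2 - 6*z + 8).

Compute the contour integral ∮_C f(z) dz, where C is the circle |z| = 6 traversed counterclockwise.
-2*I*pi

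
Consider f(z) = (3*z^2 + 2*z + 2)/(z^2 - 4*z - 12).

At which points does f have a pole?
The singularities of f are the zeros of the denominator. Factoring,
  z^2 - 4*z - 12 = (z - 6)*(z + 2)
so the candidates are z = 6, z = -2.

Check the numerator P(z) = 3*z^2 + 2*z + 2 at each one:
  P(6) = 122 ≠ 0, so z = 6 is a (simple) pole.
  P(-2) = 10 ≠ 0, so z = -2 is a (simple) pole.

Poles of f: {-2, 6}

Final answer: {-2, 6}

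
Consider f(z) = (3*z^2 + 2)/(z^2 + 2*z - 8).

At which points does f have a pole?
The singularities of f are the zeros of the denominator. Factoring,
  z^2 + 2*z - 8 = (z - 2)*(z + 4)
so the candidates are z = 2, z = -4.

Check the numerator P(z) = 3*z^2 + 2 at each one:
  P(2) = 14 ≠ 0, so z = 2 is a (simple) pole.
  P(-4) = 50 ≠ 0, so z = -4 is a (simple) pole.

Poles of f: {-4, 2}

Final answer: {-4, 2}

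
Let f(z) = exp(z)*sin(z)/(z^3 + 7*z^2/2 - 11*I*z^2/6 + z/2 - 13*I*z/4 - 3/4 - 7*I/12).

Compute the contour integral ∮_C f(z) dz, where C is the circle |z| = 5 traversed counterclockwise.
By the residue theorem, ∮_C f(z) dz = 2πi · (sum of the residues of f at the poles inside |z| = 5).

The denominator factors as (z - I/2)*(z + 1/2 - I/3)*(z + 3 - I), so the singularities of f are simple poles at z = I/2, z = -1/2 + I/3, z = -3 + I.
  |I/2|² = 1/4 < 25 = 5², so this pole is inside the contour.
  |-1/2 + I/3|² = 13/36 < 25 = 5², so this pole is inside the contour.
  |-3 + I|² = 10 < 25 = 5², so this pole is inside the contour.

With P(z) = exp(z)*sin(z) and Q(z) = z^3 + 7*z^2/2 - 11*I*z^2/6 + z/2 - 13*I*z/4 - 3/4 - 7*I/12, each pole is simple, so Res(f, z₀) = P(z₀)/Q'(z₀) with Q'(z) = 3*z^2 + 7*z - 11*I*z/3 + 1/2 - 13*I/4.
  Res(f, I/2) = P(I/2)/Q'(I/2) = (I*exp(I/2)*sinh(1/2))/(19/12 + I/4) = (18/185 + 114*I/185)*exp(I/2)*sinh(1/2)
  Res(f, -1/2 + I/3) = P(-1/2 + I/3)/Q'(-1/2 + I/3) = (-exp(-1/2 + I/3)*sin(1/2 - I/3))/(-49/36 - I/12) = (882/1205 - 54*I/1205)*exp(-1/2 + I/3)*sin(1/2 - I/3)
  Res(f, -3 + I) = P(-3 + I)/Q'(-3 + I) = (-exp(-3 + I)*sin(3 - I))/(43/6 - 13*I/4) = (-1032/8917 - 468*I/8917)*exp(-3 + I)*sin(3 - I)

Sum of residues inside C: (882/1205 - 54*I/1205)*exp(-1/2 + I/3)*sin(1/2 - I/3) + (-1032/8917 - 468*I/8917)*exp(-3 + I)*sin(3 - I) + (18/185 + 114*I/185)*exp(I/2)*sinh(1/2)
∮_C f(z) dz = 2πi · ((882/1205 - 54*I/1205)*exp(-1/2 + I/3)*sin(1/2 - I/3) + (-1032/8917 - 468*I/8917)*exp(-3 + I)*sin(3 - I) + (18/185 + 114*I/185)*exp(I/2)*sinh(1/2)) = pi*(-228/185 + 36*I/185)*exp(I/2)*sinh(1/2) + pi*(936/8917 - 2064*I/8917)*exp(-3 + I)*sin(3 - I) + pi*(108/1205 + 1764*I/1205)*exp(-1/2 + I/3)*sin(1/2 - I/3)

Final answer: pi*(-228/185 + 36*I/185)*exp(I/2)*sinh(1/2) + pi*(936/8917 - 2064*I/8917)*exp(-3 + I)*sin(3 - I) + pi*(108/1205 + 1764*I/1205)*exp(-1/2 + I/3)*sin(1/2 - I/3)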